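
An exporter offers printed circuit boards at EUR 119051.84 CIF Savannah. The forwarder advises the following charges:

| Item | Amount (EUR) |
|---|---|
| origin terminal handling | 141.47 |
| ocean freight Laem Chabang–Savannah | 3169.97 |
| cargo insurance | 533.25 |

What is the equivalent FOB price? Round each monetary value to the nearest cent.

FOB price: EUR 115348.62

Not relevant to the conversion: origin terminal — on the seller under both CIF and FOB; already in the CIF price and stays in the FOB price.
From CIF to FOB, the seller no longer bears: freight, insurance.
FOB price = 119051.84 − 3169.97 − 533.25 = 115348.62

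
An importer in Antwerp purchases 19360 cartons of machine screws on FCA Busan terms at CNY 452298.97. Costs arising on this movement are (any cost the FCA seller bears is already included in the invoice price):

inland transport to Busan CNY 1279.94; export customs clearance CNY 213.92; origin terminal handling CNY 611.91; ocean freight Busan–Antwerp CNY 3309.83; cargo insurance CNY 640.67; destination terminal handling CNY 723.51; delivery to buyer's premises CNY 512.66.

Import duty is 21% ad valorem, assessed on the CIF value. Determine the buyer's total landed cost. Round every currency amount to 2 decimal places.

Total landed cost: CNY 554038.44

FCA: the seller delivers export-cleared goods to the carrier; the buyer bears costs from that point.
Already in the invoice (seller's account under FCA): inland to port, export clearance — exclude.
CIF value = FCA price + origin terminal + freight + insurance = 452298.97 + 611.91 + 3309.83 + 640.67 = 456861.38
Import duty = 456861.38 × 21% = 95940.89
Buyer bears: origin terminal 611.91 + freight 3309.83 + insurance 640.67 + destination terminal 723.51 + delivery 512.66 + duty 95940.89 = 101739.47
Landed cost = invoice 452298.97 + 101739.47 = 554038.44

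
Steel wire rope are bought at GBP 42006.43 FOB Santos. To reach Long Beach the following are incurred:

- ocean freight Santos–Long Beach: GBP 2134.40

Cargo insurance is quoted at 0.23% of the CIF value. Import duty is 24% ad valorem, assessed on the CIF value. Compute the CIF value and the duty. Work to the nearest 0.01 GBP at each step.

Let C be the CIF value. C = FOB price + freight + 0.23% × C
C − 0.23% × C = 42006.43 + 2134.40
0.9977 × C = 44140.83
C = 44140.83 / 0.9977 = 44242.59
Insurance premium = 0.23% × 44242.59 = 101.76
Import duty = 44242.59 × 24% = 10618.22

CIF value: GBP 44242.59; import duty: GBP 10618.22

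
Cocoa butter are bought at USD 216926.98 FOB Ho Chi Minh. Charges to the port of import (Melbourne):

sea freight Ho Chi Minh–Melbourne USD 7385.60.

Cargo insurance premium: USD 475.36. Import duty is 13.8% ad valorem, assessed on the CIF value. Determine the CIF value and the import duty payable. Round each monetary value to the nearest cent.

CIF value: USD 224787.94; import duty: USD 31020.74

CIF = FOB price + freight + insurance
CIF = 216926.98 + 7385.60 + 475.36 = 224787.94
Import duty = 224787.94 × 13.8% = 31020.74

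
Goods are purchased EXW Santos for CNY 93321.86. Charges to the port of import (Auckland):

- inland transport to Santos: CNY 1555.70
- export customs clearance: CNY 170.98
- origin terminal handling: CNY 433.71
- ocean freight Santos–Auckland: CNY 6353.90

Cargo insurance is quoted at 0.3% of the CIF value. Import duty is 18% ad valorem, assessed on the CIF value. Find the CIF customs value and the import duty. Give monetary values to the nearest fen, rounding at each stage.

CIF value: CNY 102142.58; import duty: CNY 18385.66

Let C be the CIF value. C = EXW price + pre-shipment costs + freight + 0.3% × C
C − 0.3% × C = 93321.86 + 1555.70 + 170.98 + 433.71 + 6353.90
0.997 × C = 101836.15
C = 101836.15 / 0.997 = 102142.58
Insurance premium = 0.3% × 102142.58 = 306.43
Import duty = 102142.58 × 18% = 18385.66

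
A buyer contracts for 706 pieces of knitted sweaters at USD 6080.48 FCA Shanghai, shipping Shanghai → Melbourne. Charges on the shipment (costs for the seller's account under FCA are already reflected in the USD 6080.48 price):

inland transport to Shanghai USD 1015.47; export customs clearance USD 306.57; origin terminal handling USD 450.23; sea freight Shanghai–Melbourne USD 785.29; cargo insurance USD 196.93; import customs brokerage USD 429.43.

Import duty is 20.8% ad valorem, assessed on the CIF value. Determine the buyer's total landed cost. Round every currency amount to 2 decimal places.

Total landed cost: USD 9505.05

FCA: the seller delivers export-cleared goods to the carrier; the buyer bears costs from that point.
Already in the invoice (seller's account under FCA): inland to port, export clearance — exclude.
CIF value = FCA price + origin terminal + freight + insurance = 6080.48 + 450.23 + 785.29 + 196.93 = 7512.93
Import duty = 7512.93 × 20.8% = 1562.69
Buyer bears: origin terminal 450.23 + freight 785.29 + insurance 196.93 + brokerage 429.43 + duty 1562.69 = 3424.57
Landed cost = invoice 6080.48 + 3424.57 = 9505.05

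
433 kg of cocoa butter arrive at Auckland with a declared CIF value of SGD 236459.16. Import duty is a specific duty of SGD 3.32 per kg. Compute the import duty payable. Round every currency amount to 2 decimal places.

Import duty = 433 × 3.32 = 1437.56

Import duty: SGD 1437.56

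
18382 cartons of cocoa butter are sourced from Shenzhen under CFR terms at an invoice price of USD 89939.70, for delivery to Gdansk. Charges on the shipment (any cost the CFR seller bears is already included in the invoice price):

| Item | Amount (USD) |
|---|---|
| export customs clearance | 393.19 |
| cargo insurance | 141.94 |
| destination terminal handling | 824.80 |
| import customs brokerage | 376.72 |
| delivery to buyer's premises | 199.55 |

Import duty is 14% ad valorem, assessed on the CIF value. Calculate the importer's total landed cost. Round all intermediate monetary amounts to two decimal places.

Total landed cost: USD 104094.14

CFR: the seller pays costs through ocean freight to the destination port, but not insurance.
Already in the invoice (seller's account under CFR): export clearance — exclude.
CIF value = CFR price + insurance = 89939.70 + 141.94 = 90081.64
Import duty = 90081.64 × 14% = 12611.43
Buyer bears: insurance 141.94 + destination terminal 824.80 + brokerage 376.72 + delivery 199.55 + duty 12611.43 = 14154.44
Landed cost = invoice 89939.70 + 14154.44 = 104094.14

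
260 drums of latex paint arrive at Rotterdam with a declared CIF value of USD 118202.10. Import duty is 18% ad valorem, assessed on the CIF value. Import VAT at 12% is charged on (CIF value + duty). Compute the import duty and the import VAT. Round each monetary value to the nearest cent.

Import duty: USD 21276.38; import VAT: USD 16737.42

Import duty = 118202.10 × 18% = 21276.38
VAT base = CIF + duty = 118202.10 + 21276.38 = 139478.48
Import VAT = 139478.48 × 12% = 16737.42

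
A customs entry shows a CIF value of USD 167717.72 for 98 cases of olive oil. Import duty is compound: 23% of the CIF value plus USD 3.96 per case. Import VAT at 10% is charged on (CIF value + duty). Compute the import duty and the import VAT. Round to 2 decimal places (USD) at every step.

Import duty: USD 38963.16; import VAT: USD 20668.09

Ad valorem component: 167717.72 × 23% = 38575.08
Specific component: 98 × 3.96 = 388.08
Import duty = 38575.08 + 388.08 = 38963.16
VAT base = CIF + duty = 167717.72 + 38963.16 = 206680.88
Import VAT = 206680.88 × 10% = 20668.09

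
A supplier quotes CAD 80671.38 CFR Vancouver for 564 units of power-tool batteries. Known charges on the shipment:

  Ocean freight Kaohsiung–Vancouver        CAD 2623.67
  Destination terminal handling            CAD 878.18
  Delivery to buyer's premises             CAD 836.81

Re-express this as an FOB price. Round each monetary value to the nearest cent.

Not relevant to the conversion: destination terminal, delivery — on the buyer under both terms; not part of either seller's price.
From CFR to FOB, the seller no longer bears: freight.
FOB price = 80671.38 − 2623.67 = 78047.71

FOB price: CAD 78047.71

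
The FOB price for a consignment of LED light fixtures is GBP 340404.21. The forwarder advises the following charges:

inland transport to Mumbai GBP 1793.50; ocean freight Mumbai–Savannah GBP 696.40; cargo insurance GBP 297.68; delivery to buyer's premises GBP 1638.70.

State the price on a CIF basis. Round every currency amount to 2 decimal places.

CIF price: GBP 341398.29

Not relevant to the conversion: inland to port — on the seller under both FOB and CIF; already in the FOB price and stays in the CIF price. delivery — on the buyer under both terms; not part of either seller's price.
From FOB to CIF, the seller additionally bears: freight, insurance.
CIF price = 340404.21 + 696.40 + 297.68 = 341398.29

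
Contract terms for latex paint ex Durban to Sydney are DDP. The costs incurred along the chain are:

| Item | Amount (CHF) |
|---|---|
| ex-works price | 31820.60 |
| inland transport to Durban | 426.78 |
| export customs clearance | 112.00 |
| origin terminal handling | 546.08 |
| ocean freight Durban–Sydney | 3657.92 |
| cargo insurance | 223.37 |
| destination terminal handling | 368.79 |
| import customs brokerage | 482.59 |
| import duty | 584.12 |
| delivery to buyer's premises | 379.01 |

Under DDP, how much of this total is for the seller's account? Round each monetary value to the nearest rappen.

DDP: the seller bears all costs including import duty.
Seller's account: goods 31820.60 + inland to port 426.78 + export clearance 112.00 + origin terminal 546.08 + freight 3657.92 + insurance 223.37 + destination terminal 368.79 + brokerage 482.59 + duty 584.12 + delivery 379.01 = 38601.26
Buyer's account: 0.00

Seller's account: CHF 38601.26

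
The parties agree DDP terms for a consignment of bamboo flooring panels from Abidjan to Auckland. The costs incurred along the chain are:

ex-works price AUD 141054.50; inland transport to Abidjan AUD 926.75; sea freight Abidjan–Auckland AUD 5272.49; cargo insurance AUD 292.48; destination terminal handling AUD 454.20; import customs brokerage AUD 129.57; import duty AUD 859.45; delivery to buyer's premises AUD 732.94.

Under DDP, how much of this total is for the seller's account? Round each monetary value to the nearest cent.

DDP: the seller bears all costs including import duty.
Seller's account: goods 141054.50 + inland to port 926.75 + freight 5272.49 + insurance 292.48 + destination terminal 454.20 + brokerage 129.57 + duty 859.45 + delivery 732.94 = 149722.38
Buyer's account: 0.00

Seller's account: AUD 149722.38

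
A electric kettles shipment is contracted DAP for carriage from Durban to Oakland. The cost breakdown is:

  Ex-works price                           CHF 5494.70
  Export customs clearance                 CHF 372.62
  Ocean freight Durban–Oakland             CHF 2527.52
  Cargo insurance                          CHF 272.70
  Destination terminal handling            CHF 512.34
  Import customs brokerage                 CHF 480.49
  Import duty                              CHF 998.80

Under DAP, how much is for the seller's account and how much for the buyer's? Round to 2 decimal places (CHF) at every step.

DAP: the seller bears all costs to the named destination except import duty and clearance.
Seller's account: goods 5494.70 + export clearance 372.62 + freight 2527.52 + insurance 272.70 + destination terminal 512.34 = 9179.88
Buyer's account: brokerage 480.49 + duty 998.80 = 1479.29

Seller: CHF 9179.88; buyer: CHF 1479.29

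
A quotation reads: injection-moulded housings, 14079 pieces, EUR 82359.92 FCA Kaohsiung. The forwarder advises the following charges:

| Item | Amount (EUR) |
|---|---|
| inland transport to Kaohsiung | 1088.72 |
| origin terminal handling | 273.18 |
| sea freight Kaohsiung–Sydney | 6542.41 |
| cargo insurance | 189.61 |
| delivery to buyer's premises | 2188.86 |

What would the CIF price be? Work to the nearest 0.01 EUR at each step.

CIF price: EUR 89365.12

Not relevant to the conversion: inland to port — on the seller under both FCA and CIF; already in the FCA price and stays in the CIF price. delivery — on the buyer under both terms; not part of either seller's price.
From FCA to CIF, the seller additionally bears: origin terminal, freight, insurance.
CIF price = 82359.92 + 273.18 + 6542.41 + 189.61 = 89365.12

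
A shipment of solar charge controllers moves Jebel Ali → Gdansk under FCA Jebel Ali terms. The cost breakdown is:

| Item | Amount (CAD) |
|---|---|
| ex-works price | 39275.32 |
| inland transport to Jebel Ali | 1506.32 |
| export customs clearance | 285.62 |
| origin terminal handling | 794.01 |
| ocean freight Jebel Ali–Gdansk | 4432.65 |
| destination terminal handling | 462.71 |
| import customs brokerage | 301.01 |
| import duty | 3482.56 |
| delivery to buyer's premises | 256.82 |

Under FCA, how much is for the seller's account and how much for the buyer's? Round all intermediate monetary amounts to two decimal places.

Seller: CAD 41067.26; buyer: CAD 9729.76

FCA: the seller delivers export-cleared goods to the carrier; the buyer bears costs from that point.
Seller's account: goods 39275.32 + inland to port 1506.32 + export clearance 285.62 = 41067.26
Buyer's account: origin terminal 794.01 + freight 4432.65 + destination terminal 462.71 + brokerage 301.01 + duty 3482.56 + delivery 256.82 = 9729.76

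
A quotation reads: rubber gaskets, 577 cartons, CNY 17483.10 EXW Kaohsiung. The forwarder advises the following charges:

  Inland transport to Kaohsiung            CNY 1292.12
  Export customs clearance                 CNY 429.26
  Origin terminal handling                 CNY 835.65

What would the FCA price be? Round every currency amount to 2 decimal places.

Not relevant to the conversion: origin terminal — on the buyer under both terms; not part of either seller's price.
From EXW to FCA, the seller additionally bears: inland to port, export clearance.
FCA price = 17483.10 + 1292.12 + 429.26 = 19204.48

FCA price: CNY 19204.48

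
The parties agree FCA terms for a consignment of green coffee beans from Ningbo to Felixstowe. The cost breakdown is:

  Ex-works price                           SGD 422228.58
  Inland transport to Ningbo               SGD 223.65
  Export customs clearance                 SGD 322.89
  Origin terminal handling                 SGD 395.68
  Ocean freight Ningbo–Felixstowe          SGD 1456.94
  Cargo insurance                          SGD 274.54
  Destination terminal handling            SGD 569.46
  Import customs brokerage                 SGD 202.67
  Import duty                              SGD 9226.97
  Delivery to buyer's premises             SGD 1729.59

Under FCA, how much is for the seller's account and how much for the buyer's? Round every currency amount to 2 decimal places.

Seller: SGD 422775.12; buyer: SGD 13855.85

FCA: the seller delivers export-cleared goods to the carrier; the buyer bears costs from that point.
Seller's account: goods 422228.58 + inland to port 223.65 + export clearance 322.89 = 422775.12
Buyer's account: origin terminal 395.68 + freight 1456.94 + insurance 274.54 + destination terminal 569.46 + brokerage 202.67 + duty 9226.97 + delivery 1729.59 = 13855.85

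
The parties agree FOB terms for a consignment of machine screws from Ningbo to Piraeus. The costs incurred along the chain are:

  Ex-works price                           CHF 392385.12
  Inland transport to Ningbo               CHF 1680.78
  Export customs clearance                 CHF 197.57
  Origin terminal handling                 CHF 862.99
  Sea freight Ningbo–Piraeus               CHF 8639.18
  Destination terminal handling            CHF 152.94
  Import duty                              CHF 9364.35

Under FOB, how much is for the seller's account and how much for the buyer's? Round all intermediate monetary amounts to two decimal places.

FOB: the seller bears costs until goods are on board at the origin port; the buyer bears freight, insurance and all costs thereafter.
Seller's account: goods 392385.12 + inland to port 1680.78 + export clearance 197.57 + origin terminal 862.99 = 395126.46
Buyer's account: freight 8639.18 + destination terminal 152.94 + duty 9364.35 = 18156.47

Seller: CHF 395126.46; buyer: CHF 18156.47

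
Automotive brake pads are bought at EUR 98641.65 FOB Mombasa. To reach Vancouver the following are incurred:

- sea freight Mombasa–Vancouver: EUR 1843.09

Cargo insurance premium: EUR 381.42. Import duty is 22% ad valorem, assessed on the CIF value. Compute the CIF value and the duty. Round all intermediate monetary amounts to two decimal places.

CIF value: EUR 100866.16; import duty: EUR 22190.56

CIF = FOB price + freight + insurance
CIF = 98641.65 + 1843.09 + 381.42 = 100866.16
Import duty = 100866.16 × 22% = 22190.56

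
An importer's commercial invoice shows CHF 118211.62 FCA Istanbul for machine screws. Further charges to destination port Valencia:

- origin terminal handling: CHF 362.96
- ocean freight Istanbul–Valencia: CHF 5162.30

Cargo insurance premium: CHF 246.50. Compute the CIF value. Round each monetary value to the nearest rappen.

CIF value: CHF 123983.38

CIF = FCA price + pre-shipment costs + freight + insurance
CIF = 118211.62 + 362.96 + 5162.30 + 246.50 = 123983.38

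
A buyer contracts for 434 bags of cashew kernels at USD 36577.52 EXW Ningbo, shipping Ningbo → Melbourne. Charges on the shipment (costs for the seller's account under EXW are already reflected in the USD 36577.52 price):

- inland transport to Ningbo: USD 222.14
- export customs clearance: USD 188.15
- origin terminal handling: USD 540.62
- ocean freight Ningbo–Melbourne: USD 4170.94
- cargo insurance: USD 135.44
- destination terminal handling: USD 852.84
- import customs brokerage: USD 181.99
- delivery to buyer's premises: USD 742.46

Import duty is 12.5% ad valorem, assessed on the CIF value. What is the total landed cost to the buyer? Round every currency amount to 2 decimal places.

EXW: the seller makes goods available at their premises; the buyer bears all onward costs.
CIF value = EXW price + inland to port + export clearance + origin terminal + freight + insurance = 36577.52 + 222.14 + 188.15 + 540.62 + 4170.94 + 135.44 = 41834.81
Import duty = 41834.81 × 12.5% = 5229.35
Buyer bears: inland to port 222.14 + export clearance 188.15 + origin terminal 540.62 + freight 4170.94 + insurance 135.44 + destination terminal 852.84 + brokerage 181.99 + delivery 742.46 + duty 5229.35 = 12263.93
Landed cost = invoice 36577.52 + 12263.93 = 48841.45

Total landed cost: USD 48841.45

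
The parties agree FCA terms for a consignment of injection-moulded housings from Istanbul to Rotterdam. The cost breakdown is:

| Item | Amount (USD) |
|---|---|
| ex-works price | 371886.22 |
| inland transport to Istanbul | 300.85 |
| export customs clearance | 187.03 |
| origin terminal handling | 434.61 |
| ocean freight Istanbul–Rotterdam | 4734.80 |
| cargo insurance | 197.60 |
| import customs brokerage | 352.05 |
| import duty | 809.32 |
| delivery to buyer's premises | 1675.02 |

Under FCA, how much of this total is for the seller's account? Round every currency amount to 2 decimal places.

FCA: the seller delivers export-cleared goods to the carrier; the buyer bears costs from that point.
Seller's account: goods 371886.22 + inland to port 300.85 + export clearance 187.03 = 372374.10
Buyer's account: origin terminal 434.61 + freight 4734.80 + insurance 197.60 + brokerage 352.05 + duty 809.32 + delivery 1675.02 = 8203.40

Seller's account: USD 372374.10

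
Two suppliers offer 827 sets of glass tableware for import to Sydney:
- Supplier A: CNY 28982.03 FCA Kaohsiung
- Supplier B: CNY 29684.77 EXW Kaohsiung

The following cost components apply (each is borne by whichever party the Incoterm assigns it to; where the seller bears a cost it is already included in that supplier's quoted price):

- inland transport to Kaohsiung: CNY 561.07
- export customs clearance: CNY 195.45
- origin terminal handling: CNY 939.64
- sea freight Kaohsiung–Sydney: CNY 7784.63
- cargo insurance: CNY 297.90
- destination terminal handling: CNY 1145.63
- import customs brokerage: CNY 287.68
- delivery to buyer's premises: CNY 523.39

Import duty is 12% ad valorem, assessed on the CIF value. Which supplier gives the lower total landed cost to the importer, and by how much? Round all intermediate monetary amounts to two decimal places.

Supplier A is cheaper by CNY 1634.38

Supplier A (FCA):
CIF value = FCA price + origin terminal + freight + insurance = 28982.03 + 939.64 + 7784.63 + 297.90 = 38004.20
Import duty = 38004.20 × 12% = 4560.50
Buyer bears (A): 939.64 + 7784.63 + 297.90 + 1145.63 + 287.68 + 523.39 = 10978.87
Landed cost (A) = invoice 28982.03 + 10978.87 + duty 4560.50 = 44521.40
Supplier B (EXW):
CIF value = EXW price + inland to port + export clearance + origin terminal + freight + insurance = 29684.77 + 561.07 + 195.45 + 939.64 + 7784.63 + 297.90 = 39463.46
Import duty = 39463.46 × 12% = 4735.62
Buyer bears (B): 561.07 + 195.45 + 939.64 + 7784.63 + 297.90 + 1145.63 + 287.68 + 523.39 = 11735.39
Landed cost (B) = invoice 29684.77 + 11735.39 + duty 4735.62 = 46155.78
Difference = |44521.40 − 46155.78| = 1634.38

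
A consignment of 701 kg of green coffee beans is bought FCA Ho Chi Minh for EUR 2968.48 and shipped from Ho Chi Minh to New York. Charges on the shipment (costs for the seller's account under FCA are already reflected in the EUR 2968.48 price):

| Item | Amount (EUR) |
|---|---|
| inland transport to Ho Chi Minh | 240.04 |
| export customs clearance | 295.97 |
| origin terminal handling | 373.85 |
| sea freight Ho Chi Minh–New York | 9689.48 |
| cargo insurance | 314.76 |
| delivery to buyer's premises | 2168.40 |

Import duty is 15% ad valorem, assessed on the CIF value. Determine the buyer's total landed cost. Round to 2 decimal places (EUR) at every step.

Total landed cost: EUR 17516.96

FCA: the seller delivers export-cleared goods to the carrier; the buyer bears costs from that point.
Already in the invoice (seller's account under FCA): inland to port, export clearance — exclude.
CIF value = FCA price + origin terminal + freight + insurance = 2968.48 + 373.85 + 9689.48 + 314.76 = 13346.57
Import duty = 13346.57 × 15% = 2001.99
Buyer bears: origin terminal 373.85 + freight 9689.48 + insurance 314.76 + delivery 2168.40 + duty 2001.99 = 14548.48
Landed cost = invoice 2968.48 + 14548.48 = 17516.96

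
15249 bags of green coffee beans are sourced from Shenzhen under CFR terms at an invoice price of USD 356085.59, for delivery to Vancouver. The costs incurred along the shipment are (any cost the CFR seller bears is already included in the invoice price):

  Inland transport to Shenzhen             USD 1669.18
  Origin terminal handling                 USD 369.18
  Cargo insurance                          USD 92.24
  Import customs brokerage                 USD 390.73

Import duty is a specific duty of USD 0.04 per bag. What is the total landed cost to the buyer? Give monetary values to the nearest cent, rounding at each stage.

Total landed cost: USD 357178.52

CFR: the seller pays costs through ocean freight to the destination port, but not insurance.
Already in the invoice (seller's account under CFR): inland to port, origin terminal — exclude.
CIF value = CFR price + insurance = 356085.59 + 92.24 = 356177.83
Import duty = 15249 × 0.04 = 609.96
Buyer bears: insurance 92.24 + brokerage 390.73 + duty 609.96 = 1092.93
Landed cost = invoice 356085.59 + 1092.93 = 357178.52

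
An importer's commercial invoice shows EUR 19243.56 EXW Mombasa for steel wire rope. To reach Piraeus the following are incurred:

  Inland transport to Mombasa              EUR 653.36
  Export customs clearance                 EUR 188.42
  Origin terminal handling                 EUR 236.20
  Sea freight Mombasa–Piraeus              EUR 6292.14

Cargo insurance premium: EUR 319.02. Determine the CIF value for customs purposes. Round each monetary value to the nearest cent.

CIF = EXW price + pre-shipment costs + freight + insurance
CIF = 19243.56 + 653.36 + 188.42 + 236.20 + 6292.14 + 319.02 = 26932.70

CIF value: EUR 26932.70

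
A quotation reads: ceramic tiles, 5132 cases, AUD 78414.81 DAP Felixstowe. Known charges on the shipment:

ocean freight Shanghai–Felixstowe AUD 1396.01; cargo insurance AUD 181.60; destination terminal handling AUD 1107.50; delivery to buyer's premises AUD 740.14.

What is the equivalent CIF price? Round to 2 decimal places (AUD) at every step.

Not relevant to the conversion: freight, insurance — on the seller under both DAP and CIF; already in the DAP price and stays in the CIF price.
From DAP to CIF, the seller no longer bears: destination terminal, delivery.
CIF price = 78414.81 − 1107.50 − 740.14 = 76567.17

CIF price: AUD 76567.17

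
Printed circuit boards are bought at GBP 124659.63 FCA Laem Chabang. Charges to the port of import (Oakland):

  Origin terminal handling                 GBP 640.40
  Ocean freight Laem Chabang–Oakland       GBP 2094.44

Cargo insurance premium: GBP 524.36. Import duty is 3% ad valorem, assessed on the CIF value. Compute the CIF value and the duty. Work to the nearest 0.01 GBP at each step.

CIF value: GBP 127918.83; import duty: GBP 3837.56

CIF = FCA price + pre-shipment costs + freight + insurance
CIF = 124659.63 + 640.40 + 2094.44 + 524.36 = 127918.83
Import duty = 127918.83 × 3% = 3837.56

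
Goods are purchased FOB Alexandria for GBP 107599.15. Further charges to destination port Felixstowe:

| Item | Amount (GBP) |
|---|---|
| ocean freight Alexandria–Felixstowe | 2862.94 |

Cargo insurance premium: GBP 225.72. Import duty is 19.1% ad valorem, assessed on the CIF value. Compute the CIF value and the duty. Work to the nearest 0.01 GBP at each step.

CIF = FOB price + freight + insurance
CIF = 107599.15 + 2862.94 + 225.72 = 110687.81
Import duty = 110687.81 × 19.1% = 21141.37

CIF value: GBP 110687.81; import duty: GBP 21141.37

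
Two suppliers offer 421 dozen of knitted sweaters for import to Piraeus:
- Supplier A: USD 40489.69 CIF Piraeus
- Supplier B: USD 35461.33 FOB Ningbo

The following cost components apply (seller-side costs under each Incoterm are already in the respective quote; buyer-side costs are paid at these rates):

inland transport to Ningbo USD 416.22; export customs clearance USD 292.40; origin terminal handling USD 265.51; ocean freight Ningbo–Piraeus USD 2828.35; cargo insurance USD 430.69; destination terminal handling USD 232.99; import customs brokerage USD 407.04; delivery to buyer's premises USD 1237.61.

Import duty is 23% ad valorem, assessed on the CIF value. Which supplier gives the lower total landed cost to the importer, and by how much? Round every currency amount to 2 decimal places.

Supplier A (CIF):
The CIF price already equals the CIF value: 40489.69
Import duty = 40489.69 × 23% = 9312.63
Buyer bears (A): 232.99 + 407.04 + 1237.61 = 1877.64
Landed cost (A) = invoice 40489.69 + 1877.64 + duty 9312.63 = 51679.96
Supplier B (FOB):
CIF value = FOB price + freight + insurance = 35461.33 + 2828.35 + 430.69 = 38720.37
Import duty = 38720.37 × 23% = 8905.69
Buyer bears (B): 2828.35 + 430.69 + 232.99 + 407.04 + 1237.61 = 5136.68
Landed cost (B) = invoice 35461.33 + 5136.68 + duty 8905.69 = 49503.70
Difference = |51679.96 − 49503.70| = 2176.26

Supplier B is cheaper by USD 2176.26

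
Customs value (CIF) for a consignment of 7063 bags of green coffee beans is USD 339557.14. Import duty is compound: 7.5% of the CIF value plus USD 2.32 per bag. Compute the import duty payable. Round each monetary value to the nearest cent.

Import duty: USD 41852.95

Ad valorem component: 339557.14 × 7.5% = 25466.79
Specific component: 7063 × 2.32 = 16386.16
Import duty = 25466.79 + 16386.16 = 41852.95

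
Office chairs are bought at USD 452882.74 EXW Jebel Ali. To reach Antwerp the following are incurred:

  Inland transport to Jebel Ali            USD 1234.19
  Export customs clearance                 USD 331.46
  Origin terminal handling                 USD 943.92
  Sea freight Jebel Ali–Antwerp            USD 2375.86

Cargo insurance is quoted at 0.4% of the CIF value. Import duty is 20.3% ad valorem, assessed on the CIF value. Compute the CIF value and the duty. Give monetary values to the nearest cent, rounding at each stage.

CIF value: USD 459606.60; import duty: USD 93300.14

Let C be the CIF value. C = EXW price + pre-shipment costs + freight + 0.4% × C
C − 0.4% × C = 452882.74 + 1234.19 + 331.46 + 943.92 + 2375.86
0.996 × C = 457768.17
C = 457768.17 / 0.996 = 459606.60
Insurance premium = 0.4% × 459606.60 = 1838.43
Import duty = 459606.60 × 20.3% = 93300.14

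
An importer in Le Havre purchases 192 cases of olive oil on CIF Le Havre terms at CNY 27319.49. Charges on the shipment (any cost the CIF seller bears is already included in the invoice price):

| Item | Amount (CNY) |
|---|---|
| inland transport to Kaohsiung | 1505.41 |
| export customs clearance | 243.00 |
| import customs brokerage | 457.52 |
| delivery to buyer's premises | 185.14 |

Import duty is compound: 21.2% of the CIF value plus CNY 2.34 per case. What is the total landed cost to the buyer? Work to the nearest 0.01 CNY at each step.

Total landed cost: CNY 34203.16

CIF: the seller pays costs through ocean freight and marine insurance to the destination port.
Already in the invoice (seller's account under CIF): inland to port, export clearance — exclude.
The CIF price already equals the CIF value: 27319.49
Ad valorem component: 27319.49 × 21.2% = 5791.73
Specific component: 192 × 2.34 = 449.28
Import duty = 5791.73 + 449.28 = 6241.01
Buyer bears: brokerage 457.52 + delivery 185.14 + duty 6241.01 = 6883.67
Landed cost = invoice 27319.49 + 6883.67 = 34203.16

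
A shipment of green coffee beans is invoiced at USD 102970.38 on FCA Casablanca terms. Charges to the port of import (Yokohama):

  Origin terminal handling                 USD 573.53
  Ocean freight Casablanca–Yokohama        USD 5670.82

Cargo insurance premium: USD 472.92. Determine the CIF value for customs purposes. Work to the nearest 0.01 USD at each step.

CIF value: USD 109687.65

CIF = FCA price + pre-shipment costs + freight + insurance
CIF = 102970.38 + 573.53 + 5670.82 + 472.92 = 109687.65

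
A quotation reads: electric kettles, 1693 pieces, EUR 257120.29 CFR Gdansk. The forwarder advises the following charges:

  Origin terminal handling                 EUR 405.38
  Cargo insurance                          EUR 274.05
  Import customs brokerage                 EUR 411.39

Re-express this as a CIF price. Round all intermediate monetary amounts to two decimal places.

CIF price: EUR 257394.34

Not relevant to the conversion: origin terminal — on the seller under both CFR and CIF; already in the CFR price and stays in the CIF price. brokerage — on the buyer under both terms; not part of either seller's price.
From CFR to CIF, the seller additionally bears: insurance.
CIF price = 257120.29 + 274.05 = 257394.34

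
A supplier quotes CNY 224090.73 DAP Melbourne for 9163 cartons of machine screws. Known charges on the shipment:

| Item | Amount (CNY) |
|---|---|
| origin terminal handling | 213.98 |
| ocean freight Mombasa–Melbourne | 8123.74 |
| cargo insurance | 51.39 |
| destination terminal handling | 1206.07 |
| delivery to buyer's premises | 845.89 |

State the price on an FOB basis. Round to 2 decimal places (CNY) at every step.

Not relevant to the conversion: origin terminal — on the seller under both DAP and FOB; already in the DAP price and stays in the FOB price.
From DAP to FOB, the seller no longer bears: freight, insurance, destination terminal, delivery.
FOB price = 224090.73 − 8123.74 − 51.39 − 1206.07 − 845.89 = 213863.64

FOB price: CNY 213863.64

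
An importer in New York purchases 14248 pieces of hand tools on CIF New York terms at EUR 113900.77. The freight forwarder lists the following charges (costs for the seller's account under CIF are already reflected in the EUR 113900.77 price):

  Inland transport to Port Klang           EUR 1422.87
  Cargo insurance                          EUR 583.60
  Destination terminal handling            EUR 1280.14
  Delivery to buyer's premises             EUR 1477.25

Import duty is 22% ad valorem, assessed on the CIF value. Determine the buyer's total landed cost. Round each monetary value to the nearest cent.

Total landed cost: EUR 141716.33

CIF: the seller pays costs through ocean freight and marine insurance to the destination port.
Already in the invoice (seller's account under CIF): inland to port, insurance — exclude.
The CIF price already equals the CIF value: 113900.77
Import duty = 113900.77 × 22% = 25058.17
Buyer bears: destination terminal 1280.14 + delivery 1477.25 + duty 25058.17 = 27815.56
Landed cost = invoice 113900.77 + 27815.56 = 141716.33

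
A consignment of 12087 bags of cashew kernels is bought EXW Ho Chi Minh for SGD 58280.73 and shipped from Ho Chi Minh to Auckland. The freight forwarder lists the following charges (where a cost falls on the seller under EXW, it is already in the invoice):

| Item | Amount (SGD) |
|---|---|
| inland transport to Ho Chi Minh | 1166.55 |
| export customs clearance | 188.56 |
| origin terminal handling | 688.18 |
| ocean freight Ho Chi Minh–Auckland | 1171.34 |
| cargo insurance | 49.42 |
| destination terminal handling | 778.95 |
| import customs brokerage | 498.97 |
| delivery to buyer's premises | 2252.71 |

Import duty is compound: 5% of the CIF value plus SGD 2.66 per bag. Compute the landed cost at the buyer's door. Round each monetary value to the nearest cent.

Total landed cost: SGD 100304.07

EXW: the seller makes goods available at their premises; the buyer bears all onward costs.
CIF value = EXW price + inland to port + export clearance + origin terminal + freight + insurance = 58280.73 + 1166.55 + 188.56 + 688.18 + 1171.34 + 49.42 = 61544.78
Ad valorem component: 61544.78 × 5% = 3077.24
Specific component: 12087 × 2.66 = 32151.42
Import duty = 3077.24 + 32151.42 = 35228.66
Buyer bears: inland to port 1166.55 + export clearance 188.56 + origin terminal 688.18 + freight 1171.34 + insurance 49.42 + destination terminal 778.95 + brokerage 498.97 + delivery 2252.71 + duty 35228.66 = 42023.34
Landed cost = invoice 58280.73 + 42023.34 = 100304.07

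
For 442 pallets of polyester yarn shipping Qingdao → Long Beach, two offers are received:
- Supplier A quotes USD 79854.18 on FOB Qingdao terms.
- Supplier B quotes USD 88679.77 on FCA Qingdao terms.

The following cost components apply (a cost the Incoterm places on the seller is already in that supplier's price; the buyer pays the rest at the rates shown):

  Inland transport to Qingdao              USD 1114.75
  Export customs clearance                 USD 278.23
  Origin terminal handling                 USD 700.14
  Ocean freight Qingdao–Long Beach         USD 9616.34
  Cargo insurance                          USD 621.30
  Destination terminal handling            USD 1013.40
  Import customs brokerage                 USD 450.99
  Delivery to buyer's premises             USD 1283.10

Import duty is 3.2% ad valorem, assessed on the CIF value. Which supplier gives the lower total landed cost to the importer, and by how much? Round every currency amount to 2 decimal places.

Supplier A (FOB):
CIF value = FOB price + freight + insurance = 79854.18 + 9616.34 + 621.30 = 90091.82
Import duty = 90091.82 × 3.2% = 2882.94
Buyer bears (A): 9616.34 + 621.30 + 1013.40 + 450.99 + 1283.10 = 12985.13
Landed cost (A) = invoice 79854.18 + 12985.13 + duty 2882.94 = 95722.25
Supplier B (FCA):
CIF value = FCA price + origin terminal + freight + insurance = 88679.77 + 700.14 + 9616.34 + 621.30 = 99617.55
Import duty = 99617.55 × 3.2% = 3187.76
Buyer bears (B): 700.14 + 9616.34 + 621.30 + 1013.40 + 450.99 + 1283.10 = 13685.27
Landed cost (B) = invoice 88679.77 + 13685.27 + duty 3187.76 = 105552.80
Difference = |95722.25 − 105552.80| = 9830.55

Supplier A is cheaper by USD 9830.55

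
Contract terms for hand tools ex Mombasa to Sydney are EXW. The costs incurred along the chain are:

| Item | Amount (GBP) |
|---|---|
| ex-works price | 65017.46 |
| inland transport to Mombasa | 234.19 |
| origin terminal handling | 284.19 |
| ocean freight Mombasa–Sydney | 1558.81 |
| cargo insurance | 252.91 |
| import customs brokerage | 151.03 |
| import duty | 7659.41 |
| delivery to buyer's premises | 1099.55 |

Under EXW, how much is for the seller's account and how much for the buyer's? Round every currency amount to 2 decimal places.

Seller: GBP 65017.46; buyer: GBP 11240.09

EXW: the seller makes goods available at their premises; the buyer bears all onward costs.
Seller's account: goods 65017.46 = 65017.46
Buyer's account: inland to port 234.19 + origin terminal 284.19 + freight 1558.81 + insurance 252.91 + brokerage 151.03 + duty 7659.41 + delivery 1099.55 = 11240.09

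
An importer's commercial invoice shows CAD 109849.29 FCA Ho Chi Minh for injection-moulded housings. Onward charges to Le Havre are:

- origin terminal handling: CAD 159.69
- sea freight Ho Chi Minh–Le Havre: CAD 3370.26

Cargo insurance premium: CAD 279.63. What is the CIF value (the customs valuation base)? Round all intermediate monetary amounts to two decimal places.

CIF = FCA price + pre-shipment costs + freight + insurance
CIF = 109849.29 + 159.69 + 3370.26 + 279.63 = 113658.87

CIF value: CAD 113658.87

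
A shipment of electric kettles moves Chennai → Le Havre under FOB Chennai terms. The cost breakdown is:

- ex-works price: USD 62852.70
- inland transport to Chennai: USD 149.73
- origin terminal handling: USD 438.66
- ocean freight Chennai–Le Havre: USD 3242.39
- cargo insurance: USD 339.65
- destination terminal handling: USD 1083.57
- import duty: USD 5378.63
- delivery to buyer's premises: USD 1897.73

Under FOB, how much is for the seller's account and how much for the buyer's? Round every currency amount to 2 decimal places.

FOB: the seller bears costs until goods are on board at the origin port; the buyer bears freight, insurance and all costs thereafter.
Seller's account: goods 62852.70 + inland to port 149.73 + origin terminal 438.66 = 63441.09
Buyer's account: freight 3242.39 + insurance 339.65 + destination terminal 1083.57 + duty 5378.63 + delivery 1897.73 = 11941.97

Seller: USD 63441.09; buyer: USD 11941.97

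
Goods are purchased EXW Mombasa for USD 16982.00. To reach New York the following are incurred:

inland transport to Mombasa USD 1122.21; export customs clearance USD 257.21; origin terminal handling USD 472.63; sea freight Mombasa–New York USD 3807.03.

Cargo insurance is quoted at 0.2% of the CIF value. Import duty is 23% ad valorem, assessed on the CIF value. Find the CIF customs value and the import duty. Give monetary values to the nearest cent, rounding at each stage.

CIF value: USD 22686.45; import duty: USD 5217.88

Let C be the CIF value. C = EXW price + pre-shipment costs + freight + 0.2% × C
C − 0.2% × C = 16982.00 + 1122.21 + 257.21 + 472.63 + 3807.03
0.998 × C = 22641.08
C = 22641.08 / 0.998 = 22686.45
Insurance premium = 0.2% × 22686.45 = 45.37
Import duty = 22686.45 × 23% = 5217.88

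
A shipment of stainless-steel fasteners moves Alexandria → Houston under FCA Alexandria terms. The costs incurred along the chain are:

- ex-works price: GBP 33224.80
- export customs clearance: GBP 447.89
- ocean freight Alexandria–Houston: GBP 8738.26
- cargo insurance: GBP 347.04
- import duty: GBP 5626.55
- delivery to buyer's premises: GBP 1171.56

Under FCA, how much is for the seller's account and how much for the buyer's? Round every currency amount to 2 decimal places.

Seller: GBP 33672.69; buyer: GBP 15883.41

FCA: the seller delivers export-cleared goods to the carrier; the buyer bears costs from that point.
Seller's account: goods 33224.80 + export clearance 447.89 = 33672.69
Buyer's account: freight 8738.26 + insurance 347.04 + duty 5626.55 + delivery 1171.56 = 15883.41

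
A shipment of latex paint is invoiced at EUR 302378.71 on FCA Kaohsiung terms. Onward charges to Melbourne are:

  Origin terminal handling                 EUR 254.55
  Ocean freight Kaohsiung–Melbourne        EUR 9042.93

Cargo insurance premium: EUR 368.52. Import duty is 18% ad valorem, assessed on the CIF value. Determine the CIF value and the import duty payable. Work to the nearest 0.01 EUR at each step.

CIF = FCA price + pre-shipment costs + freight + insurance
CIF = 302378.71 + 254.55 + 9042.93 + 368.52 = 312044.71
Import duty = 312044.71 × 18% = 56168.05

CIF value: EUR 312044.71; import duty: EUR 56168.05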